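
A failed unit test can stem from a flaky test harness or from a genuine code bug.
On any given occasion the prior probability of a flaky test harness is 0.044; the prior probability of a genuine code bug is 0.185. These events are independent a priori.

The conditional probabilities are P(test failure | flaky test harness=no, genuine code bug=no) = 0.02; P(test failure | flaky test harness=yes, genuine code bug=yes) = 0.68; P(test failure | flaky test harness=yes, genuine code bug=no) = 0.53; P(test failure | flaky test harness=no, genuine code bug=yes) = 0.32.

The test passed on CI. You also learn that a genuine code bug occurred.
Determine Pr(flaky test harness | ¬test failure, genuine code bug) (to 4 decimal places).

P(¬test failure | genuine code bug) = 0.68*0.956 + 0.32*0.044 = 0.650080 + 0.014080 = 0.664160
Of this, 0.014080 comes from 0.32*0.044 (the flaky test harness=true cases).
Hence the posterior is 0.014080/0.664160 ≈ 0.0212.

Pr(flaky test harness | ¬test failure, genuine code bug) ≈ 0.0212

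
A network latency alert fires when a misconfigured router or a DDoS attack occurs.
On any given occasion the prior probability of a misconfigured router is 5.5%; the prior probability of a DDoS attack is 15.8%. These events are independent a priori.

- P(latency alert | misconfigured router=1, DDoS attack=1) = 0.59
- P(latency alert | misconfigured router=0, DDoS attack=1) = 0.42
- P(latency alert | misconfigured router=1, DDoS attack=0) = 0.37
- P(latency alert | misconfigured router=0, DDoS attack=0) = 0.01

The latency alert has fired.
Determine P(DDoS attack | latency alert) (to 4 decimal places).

Weight on DDoS attack=true, given the evidence: 0.062710 + 0.005127 = 0.067837
The normalizing constant is 0.01·0.945·0.842 + 0.42·0.945·0.158 + 0.37·0.055·0.842 + 0.59·0.055·0.158 = 0.092929
P(DDoS attack | latency alert) = 0.067837/0.092929 ≈ 0.7300

P(DDoS attack | latency alert) ≈ 0.7300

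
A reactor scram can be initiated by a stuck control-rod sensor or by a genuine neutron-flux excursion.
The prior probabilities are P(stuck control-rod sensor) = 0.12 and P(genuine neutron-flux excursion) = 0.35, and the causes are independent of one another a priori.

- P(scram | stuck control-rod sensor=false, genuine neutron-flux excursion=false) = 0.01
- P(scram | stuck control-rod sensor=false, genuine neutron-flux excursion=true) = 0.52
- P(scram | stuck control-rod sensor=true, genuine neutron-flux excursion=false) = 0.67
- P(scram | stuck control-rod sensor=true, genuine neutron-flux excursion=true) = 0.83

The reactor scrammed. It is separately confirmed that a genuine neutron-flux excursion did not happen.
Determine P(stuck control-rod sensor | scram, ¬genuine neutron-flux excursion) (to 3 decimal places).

P(stuck control-rod sensor | scram, ¬genuine neutron-flux excursion) ≈ 0.901

By total probability over both values of stuck control-rod sensor:
  P(scram | ¬genuine neutron-flux excursion) = 0.01*0.88 + 0.67*0.12
        = 0.008800 + 0.080400 = 0.089200
Configurations with stuck control-rod sensor contribute 0.080400, so
  P(stuck control-rod sensor | scram, ¬genuine neutron-flux excursion) = 0.080400 / 0.089200 ≈ 0.901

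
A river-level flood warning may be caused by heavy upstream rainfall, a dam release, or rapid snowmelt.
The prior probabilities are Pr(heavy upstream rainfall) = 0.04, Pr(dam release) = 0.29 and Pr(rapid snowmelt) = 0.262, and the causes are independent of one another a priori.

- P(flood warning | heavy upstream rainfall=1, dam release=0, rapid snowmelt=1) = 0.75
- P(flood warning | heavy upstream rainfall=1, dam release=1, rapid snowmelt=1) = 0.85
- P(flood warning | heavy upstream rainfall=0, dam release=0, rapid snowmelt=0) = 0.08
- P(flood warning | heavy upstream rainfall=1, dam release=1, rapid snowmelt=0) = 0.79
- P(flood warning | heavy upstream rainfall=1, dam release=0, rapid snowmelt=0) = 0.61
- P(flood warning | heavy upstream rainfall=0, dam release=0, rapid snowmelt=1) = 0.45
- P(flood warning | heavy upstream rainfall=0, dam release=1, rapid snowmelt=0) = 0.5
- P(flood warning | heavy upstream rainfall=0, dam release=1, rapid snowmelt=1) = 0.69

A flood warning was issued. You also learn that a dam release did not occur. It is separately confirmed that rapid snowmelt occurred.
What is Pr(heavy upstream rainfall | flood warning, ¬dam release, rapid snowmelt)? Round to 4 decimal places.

Weight on heavy upstream rainfall=true, given the evidence: 0.75·0.04 = 0.030000
The normalizing constant is 0.45·0.96 + 0.75·0.04 = 0.462000
Posterior = 0.030000 / 0.462000 ≈ 0.0649

Pr(heavy upstream rainfall | flood warning, ¬dam release, rapid snowmelt) ≈ 0.0649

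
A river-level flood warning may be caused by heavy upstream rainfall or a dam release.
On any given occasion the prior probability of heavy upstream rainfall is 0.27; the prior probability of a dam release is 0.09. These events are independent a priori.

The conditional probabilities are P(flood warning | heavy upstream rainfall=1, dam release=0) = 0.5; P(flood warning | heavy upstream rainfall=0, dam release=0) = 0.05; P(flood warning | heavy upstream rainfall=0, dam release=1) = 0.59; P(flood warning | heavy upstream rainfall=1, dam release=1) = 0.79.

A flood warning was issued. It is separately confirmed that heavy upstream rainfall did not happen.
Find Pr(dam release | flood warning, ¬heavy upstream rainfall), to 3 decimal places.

Pr(dam release | flood warning, ¬heavy upstream rainfall) ≈ 0.539

Enumerate both values of dam release and weight by the priors:
  P(flood warning | ¬heavy upstream rainfall) = 0.05*0.91 + 0.59*0.09
        = 0.045500 + 0.053100 = 0.098600
Configurations with dam release contribute 0.053100, so
  P(dam release | flood warning, ¬heavy upstream rainfall) = 0.053100 / 0.098600 ≈ 0.539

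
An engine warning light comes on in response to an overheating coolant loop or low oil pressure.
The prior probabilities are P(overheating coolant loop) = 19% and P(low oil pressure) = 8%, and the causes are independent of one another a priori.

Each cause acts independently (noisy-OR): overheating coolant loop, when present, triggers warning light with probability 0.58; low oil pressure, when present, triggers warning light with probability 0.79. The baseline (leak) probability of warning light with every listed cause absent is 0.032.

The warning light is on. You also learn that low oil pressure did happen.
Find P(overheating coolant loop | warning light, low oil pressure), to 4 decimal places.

P(overheating coolant loop | warning light, low oil pressure) ≈ 0.2122

Under noisy-OR, P(warning light | causes) = 1 − (1−0.032)·∏(1−qᵢ) over the active causes.
Numerator (weight on configurations with overheating coolant loop): 0.914622·0.19 = 0.173778
Denominator P(warning light | low oil pressure): 0.79672·0.81 + 0.914622·0.19 = 0.819121
Posterior = 0.173778 / 0.819121 ≈ 0.2122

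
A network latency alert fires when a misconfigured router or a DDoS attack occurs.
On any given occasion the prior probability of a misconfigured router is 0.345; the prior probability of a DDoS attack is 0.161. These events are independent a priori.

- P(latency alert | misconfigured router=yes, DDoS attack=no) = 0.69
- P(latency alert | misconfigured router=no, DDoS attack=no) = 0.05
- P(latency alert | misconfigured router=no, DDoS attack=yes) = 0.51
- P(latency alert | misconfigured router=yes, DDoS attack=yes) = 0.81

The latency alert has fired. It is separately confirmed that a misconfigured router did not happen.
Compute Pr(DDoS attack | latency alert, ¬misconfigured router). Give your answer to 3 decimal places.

Sum P(latency alert|·) weighted by the priors over both values of DDoS attack:
  P(latency alert | ¬misconfigured router) = 0.05×0.839 + 0.51×0.161
        = 0.041950 + 0.082110 = 0.124060
Keeping only the DDoS attack-present terms gives 0.082110, so
  P(DDoS attack | latency alert, ¬misconfigured router) = 0.082110 / 0.124060 ≈ 0.662

Pr(DDoS attack | latency alert, ¬misconfigured router) ≈ 0.662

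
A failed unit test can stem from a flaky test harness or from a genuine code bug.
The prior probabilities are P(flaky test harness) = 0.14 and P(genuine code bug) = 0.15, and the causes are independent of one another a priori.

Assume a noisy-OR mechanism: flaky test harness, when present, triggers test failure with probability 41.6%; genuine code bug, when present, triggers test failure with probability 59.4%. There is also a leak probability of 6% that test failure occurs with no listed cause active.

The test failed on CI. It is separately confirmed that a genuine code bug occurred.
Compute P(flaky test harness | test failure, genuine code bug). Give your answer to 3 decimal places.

P(flaky test harness | test failure, genuine code bug) ≈ 0.170

Under noisy-OR, P(test failure | causes) = 1 − (1−0.06)·∏(1−qᵢ) over the active causes.
P(test failure | genuine code bug) = 0.61836*0.86 + 0.777122*0.14 = 0.531790 + 0.108797 = 0.640587
The flaky test harness-present share is 0.777122*0.14 = 0.108797.
Hence the posterior is 0.108797/0.640587 ≈ 0.170.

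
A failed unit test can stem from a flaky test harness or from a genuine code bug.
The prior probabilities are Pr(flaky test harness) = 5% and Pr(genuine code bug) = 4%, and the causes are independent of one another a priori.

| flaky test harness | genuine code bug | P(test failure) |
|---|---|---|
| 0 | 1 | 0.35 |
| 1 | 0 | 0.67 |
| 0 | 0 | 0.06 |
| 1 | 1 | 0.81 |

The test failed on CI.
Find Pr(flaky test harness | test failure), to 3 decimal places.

Pr(flaky test harness | test failure) ≈ 0.332

Sum P(test failure|·) weighted by the priors over the 4 (flaky test harness, genuine code bug) configurations:
  P(test failure) = 0.06×0.95×0.96 + 0.35×0.95×0.04 + 0.67×0.05×0.96 + 0.81×0.05×0.04
        = 0.054720 + 0.013300 + 0.032160 + 0.001620 = 0.101800
Configurations with flaky test harness contribute 0.033780, so
  P(flaky test harness | test failure) = 0.033780 / 0.101800 ≈ 0.332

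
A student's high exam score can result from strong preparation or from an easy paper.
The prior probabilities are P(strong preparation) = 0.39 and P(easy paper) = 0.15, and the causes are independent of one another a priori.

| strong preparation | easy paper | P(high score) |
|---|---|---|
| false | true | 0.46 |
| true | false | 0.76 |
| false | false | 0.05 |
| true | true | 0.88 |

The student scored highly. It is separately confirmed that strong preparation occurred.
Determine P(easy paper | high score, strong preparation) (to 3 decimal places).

P(high score | strong preparation) = 0.76·0.85 + 0.88·0.15 = 0.646000 + 0.132000 = 0.778000
The easy paper-present share is 0.88·0.15 = 0.132000.
So P(easy paper | high score, strong preparation) = 0.132000/0.778000 ≈ 0.170.

P(easy paper | high score, strong preparation) ≈ 0.170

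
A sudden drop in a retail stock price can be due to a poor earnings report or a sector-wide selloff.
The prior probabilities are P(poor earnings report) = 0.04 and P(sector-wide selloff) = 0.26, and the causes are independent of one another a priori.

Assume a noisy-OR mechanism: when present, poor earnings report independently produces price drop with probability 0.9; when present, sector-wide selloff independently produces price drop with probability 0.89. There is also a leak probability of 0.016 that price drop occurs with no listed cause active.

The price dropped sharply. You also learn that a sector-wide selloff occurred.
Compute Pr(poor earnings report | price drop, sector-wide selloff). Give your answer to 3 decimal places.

Pr(poor earnings report | price drop, sector-wide selloff) ≈ 0.044

Under noisy-OR, P(price drop | causes) = 1 − (1−0.016)·∏(1−qᵢ) over the active causes.
Weight on poor earnings report=true, given the evidence: 0.989176·0.04 = 0.039567
Normalizer over all consistent configurations: 0.89176·0.96 + 0.989176·0.04 = 0.895657
P(poor earnings report | price drop, sector-wide selloff) = 0.039567/0.895657 ≈ 0.044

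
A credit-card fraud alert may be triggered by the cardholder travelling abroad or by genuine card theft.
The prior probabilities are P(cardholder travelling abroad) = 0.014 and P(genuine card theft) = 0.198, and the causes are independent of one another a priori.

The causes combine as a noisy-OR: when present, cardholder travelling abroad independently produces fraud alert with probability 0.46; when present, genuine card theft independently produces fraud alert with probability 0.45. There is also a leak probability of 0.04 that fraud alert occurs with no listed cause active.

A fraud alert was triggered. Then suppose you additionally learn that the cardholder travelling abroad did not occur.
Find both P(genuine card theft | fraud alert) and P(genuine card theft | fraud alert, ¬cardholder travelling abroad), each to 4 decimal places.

P(genuine card theft | fraud alert) ≈ 0.7176; P(genuine card theft | fraud alert, ¬cardholder travelling abroad) ≈ 0.7445

Under noisy-OR, P(fraud alert | causes) = 1 − (1−0.04)·∏(1−qᵢ) over the active causes.
P(fraud alert) = 0.04×0.986×0.802 + 0.472×0.986×0.198 + 0.4816×0.014×0.802 + 0.71488×0.014×0.198 = 0.031631 + 0.092148 + 0.005407 + 0.001982 = 0.131168
Of this, 0.094130 comes from 0.092148 + 0.001982 (the genuine card theft=true cases).
Hence the posterior is 0.094130/0.131168 ≈ 0.7176.

With the extra evidence:
Enumerate both values of genuine card theft and weight by the priors:
  P(fraud alert | ¬cardholder travelling abroad) = 0.04×0.802 + 0.472×0.198
        = 0.032080 + 0.093456 = 0.125536
The terms with genuine card theft present sum to 0.093456, so
  P(genuine card theft | fraud alert, ¬cardholder travelling abroad) = 0.093456 / 0.125536 ≈ 0.7445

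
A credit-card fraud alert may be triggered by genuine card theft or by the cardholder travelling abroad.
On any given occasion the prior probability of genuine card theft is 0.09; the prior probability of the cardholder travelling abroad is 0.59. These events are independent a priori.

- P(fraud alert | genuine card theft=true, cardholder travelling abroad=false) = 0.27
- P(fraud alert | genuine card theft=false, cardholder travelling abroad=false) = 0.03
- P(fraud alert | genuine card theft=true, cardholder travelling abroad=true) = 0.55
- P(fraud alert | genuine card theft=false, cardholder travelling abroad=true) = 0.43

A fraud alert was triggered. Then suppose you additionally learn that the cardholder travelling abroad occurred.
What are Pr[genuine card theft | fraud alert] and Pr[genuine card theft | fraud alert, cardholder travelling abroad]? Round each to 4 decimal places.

Numerator (weight on configurations with genuine card theft): 0.009963 + 0.029205 = 0.039168
Denominator P(fraud alert): 0.03×0.91×0.41 + 0.43×0.91×0.59 + 0.27×0.09×0.41 + 0.55×0.09×0.59 = 0.281228
P(genuine card theft | fraud alert) = 0.039168/0.281228 ≈ 0.1393

With the extra evidence:
Weight on genuine card theft=true, given the evidence: 0.55×0.09 = 0.049500
The normalizing constant is 0.43×0.91 + 0.55×0.09 = 0.440800
P(genuine card theft | fraud alert, cardholder travelling abroad) = 0.049500/0.440800 ≈ 0.1123
Conditioning on cardholder travelling abroad lowers the posterior on genuine card theft: the classic explaining-away effect in a common-effect structure.

Pr[genuine card theft | fraud alert] ≈ 0.1393; Pr[genuine card theft | fraud alert, cardholder travelling abroad] ≈ 0.1123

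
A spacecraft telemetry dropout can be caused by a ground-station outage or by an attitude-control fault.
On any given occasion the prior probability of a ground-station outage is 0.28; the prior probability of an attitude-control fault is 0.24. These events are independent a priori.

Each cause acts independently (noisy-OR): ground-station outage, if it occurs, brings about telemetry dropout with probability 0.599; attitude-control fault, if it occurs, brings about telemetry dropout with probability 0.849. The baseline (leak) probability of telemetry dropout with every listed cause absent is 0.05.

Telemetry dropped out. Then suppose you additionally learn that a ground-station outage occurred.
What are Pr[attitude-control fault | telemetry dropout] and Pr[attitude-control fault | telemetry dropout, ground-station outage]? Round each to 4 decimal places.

Under noisy-OR, P(telemetry dropout | causes) = 1 − (1−0.05)·∏(1−qᵢ) over the active causes.
Weight on attitude-control fault=true, given the evidence: 0.148012 + 0.063334 = 0.211346
Denominator P(telemetry dropout): 0.05×0.72×0.76 + 0.85655×0.72×0.24 + 0.61905×0.28×0.76 + 0.942477×0.28×0.24 = 0.370440
Posterior = 0.211346 / 0.370440 ≈ 0.5705

Now condition on the additional information:
Numerator (weight on configurations with attitude-control fault): 0.942477×0.24 = 0.226194
Denominator P(telemetry dropout | ground-station outage): 0.61905×0.76 + 0.942477×0.24 = 0.696672
Posterior = 0.226194 / 0.696672 ≈ 0.3247
The drop from 0.5705 to 0.3247 is the explaining-away (discounting) effect.

Pr[attitude-control fault | telemetry dropout] ≈ 0.5705; Pr[attitude-control fault | telemetry dropout, ground-station outage] ≈ 0.3247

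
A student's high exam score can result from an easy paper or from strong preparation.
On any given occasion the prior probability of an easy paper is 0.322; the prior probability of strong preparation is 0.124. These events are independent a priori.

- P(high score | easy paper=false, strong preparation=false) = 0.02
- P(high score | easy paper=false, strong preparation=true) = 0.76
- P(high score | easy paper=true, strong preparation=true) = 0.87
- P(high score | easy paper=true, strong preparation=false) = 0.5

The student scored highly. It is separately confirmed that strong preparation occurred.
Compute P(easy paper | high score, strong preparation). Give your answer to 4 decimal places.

P(high score | strong preparation) = 0.76*0.678 + 0.87*0.322 = 0.515280 + 0.280140 = 0.795420
The easy paper-present share is 0.87*0.322 = 0.280140.
Hence the posterior is 0.280140/0.795420 ≈ 0.3522.

P(easy paper | high score, strong preparation) ≈ 0.3522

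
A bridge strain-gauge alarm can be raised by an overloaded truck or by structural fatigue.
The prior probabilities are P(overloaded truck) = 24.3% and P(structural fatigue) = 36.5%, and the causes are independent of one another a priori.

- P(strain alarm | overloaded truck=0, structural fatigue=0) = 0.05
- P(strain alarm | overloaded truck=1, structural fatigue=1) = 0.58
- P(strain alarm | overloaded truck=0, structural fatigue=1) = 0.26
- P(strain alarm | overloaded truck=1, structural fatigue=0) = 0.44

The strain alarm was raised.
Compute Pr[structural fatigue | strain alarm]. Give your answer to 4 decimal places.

Pr[structural fatigue | strain alarm] ≈ 0.5728

Weight on structural fatigue=true, given the evidence: 0.071839 + 0.051443 = 0.123282
The normalizing constant is 0.05×0.757×0.635 + 0.26×0.757×0.365 + 0.44×0.243×0.635 + 0.58×0.243×0.365 = 0.215211
P(structural fatigue | strain alarm) = 0.123282/0.215211 ≈ 0.5728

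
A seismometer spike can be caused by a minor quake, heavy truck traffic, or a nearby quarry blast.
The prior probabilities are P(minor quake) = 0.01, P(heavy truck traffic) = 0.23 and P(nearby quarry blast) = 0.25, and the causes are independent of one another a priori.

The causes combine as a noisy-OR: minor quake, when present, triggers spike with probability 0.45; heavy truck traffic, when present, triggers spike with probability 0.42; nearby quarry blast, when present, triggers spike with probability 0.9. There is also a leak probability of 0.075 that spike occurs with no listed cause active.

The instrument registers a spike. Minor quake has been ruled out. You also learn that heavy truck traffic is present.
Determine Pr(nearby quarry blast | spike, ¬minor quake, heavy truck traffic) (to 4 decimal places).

Pr(nearby quarry blast | spike, ¬minor quake, heavy truck traffic) ≈ 0.4050

Under noisy-OR, P(spike | causes) = 1 − (1−0.075)·∏(1−qᵢ) over the active causes.
Weight on nearby quarry blast=true, given the evidence: 0.94635*0.25 = 0.236588
The normalizing constant is 0.4635*0.75 + 0.94635*0.25 = 0.584213
Posterior = 0.236588 / 0.584213 ≈ 0.4050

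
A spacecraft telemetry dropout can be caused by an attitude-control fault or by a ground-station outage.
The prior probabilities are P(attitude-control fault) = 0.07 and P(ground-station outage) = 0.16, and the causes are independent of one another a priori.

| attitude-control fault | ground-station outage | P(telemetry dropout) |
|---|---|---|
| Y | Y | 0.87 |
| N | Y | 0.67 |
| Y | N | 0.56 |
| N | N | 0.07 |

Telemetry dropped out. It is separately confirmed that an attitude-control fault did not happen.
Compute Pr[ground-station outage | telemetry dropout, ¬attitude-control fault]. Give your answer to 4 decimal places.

P(telemetry dropout | ¬attitude-control fault) = 0.07*0.84 + 0.67*0.16 = 0.058800 + 0.107200 = 0.166000
Of this, 0.107200 comes from 0.67*0.16 (the ground-station outage=true cases).
P(ground-station outage | telemetry dropout, ¬attitude-control fault) = 0.107200 / 0.166000 ≈ 0.6458

Pr[ground-station outage | telemetry dropout, ¬attitude-control fault] ≈ 0.6458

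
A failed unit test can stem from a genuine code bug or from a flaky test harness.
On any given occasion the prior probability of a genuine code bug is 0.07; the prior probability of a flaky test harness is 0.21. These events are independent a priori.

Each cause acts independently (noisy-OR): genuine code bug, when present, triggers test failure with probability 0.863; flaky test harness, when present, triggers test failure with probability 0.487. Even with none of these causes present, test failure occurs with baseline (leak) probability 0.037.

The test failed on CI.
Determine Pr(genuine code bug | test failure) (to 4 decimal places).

Pr(genuine code bug | test failure) ≈ 0.3287

Under noisy-OR, P(test failure | causes) = 1 − (1−0.037)·∏(1−qᵢ) over the active causes.
P(test failure) = 0.037*0.93*0.79 + 0.505981*0.93*0.21 + 0.868069*0.07*0.79 + 0.932319*0.07*0.21 = 0.027184 + 0.098818 + 0.048004 + 0.013705 = 0.187711
The genuine code bug-present share is 0.048004 + 0.013705 = 0.061709.
Hence the posterior is 0.061709/0.187711 ≈ 0.3287.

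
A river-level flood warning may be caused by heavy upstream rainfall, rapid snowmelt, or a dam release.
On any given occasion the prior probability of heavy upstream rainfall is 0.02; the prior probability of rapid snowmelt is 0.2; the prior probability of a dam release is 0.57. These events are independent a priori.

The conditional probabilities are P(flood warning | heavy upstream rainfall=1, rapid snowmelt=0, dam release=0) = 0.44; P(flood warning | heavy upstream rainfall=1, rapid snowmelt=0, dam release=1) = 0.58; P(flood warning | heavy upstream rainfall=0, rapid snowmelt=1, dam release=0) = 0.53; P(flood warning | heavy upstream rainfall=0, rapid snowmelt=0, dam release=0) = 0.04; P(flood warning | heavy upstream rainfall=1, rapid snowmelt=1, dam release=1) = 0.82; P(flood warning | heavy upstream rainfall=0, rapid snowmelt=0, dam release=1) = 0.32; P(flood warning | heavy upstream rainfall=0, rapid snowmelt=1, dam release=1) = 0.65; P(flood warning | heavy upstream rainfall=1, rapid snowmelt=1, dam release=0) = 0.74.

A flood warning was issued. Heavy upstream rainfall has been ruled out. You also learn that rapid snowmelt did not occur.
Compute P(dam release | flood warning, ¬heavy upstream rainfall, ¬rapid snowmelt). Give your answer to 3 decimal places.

P(dam release | flood warning, ¬heavy upstream rainfall, ¬rapid snowmelt) ≈ 0.914

Sum P(flood warning|·) weighted by the priors over both values of dam release:
  P(flood warning | ¬heavy upstream rainfall, ¬rapid snowmelt) = 0.04*0.43 + 0.32*0.57
        = 0.017200 + 0.182400 = 0.199600
Configurations with dam release contribute 0.182400, so
  P(dam release | flood warning, ¬heavy upstream rainfall, ¬rapid snowmelt) = 0.182400 / 0.199600 ≈ 0.914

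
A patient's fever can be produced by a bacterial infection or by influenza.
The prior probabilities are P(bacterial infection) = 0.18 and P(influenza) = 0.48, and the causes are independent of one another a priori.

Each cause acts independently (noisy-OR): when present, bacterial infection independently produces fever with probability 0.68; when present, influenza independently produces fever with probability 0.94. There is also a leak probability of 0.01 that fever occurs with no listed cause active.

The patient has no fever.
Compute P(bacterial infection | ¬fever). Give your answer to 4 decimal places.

P(bacterial infection | ¬fever) ≈ 0.0656

Under noisy-OR, P(fever | causes) = 1 − (1−0.01)·∏(1−qᵢ) over the active causes.
For the numerator, keep only bacterial infection=true terms: 0.029652 + 0.001642 = 0.031294
The normalizing constant is 0.99·0.82·0.52 + 0.0594·0.82·0.48 + 0.3168·0.18·0.52 + 0.019008·0.18·0.48 = 0.476810
P(bacterial infection | ¬fever) = 0.031294/0.476810 ≈ 0.0656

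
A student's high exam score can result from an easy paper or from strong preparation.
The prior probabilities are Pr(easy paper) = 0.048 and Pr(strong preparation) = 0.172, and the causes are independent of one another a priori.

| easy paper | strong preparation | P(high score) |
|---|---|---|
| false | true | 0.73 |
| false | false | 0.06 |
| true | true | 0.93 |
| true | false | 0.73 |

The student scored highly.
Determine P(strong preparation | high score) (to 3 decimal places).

P(strong preparation | high score) ≈ 0.625

P(high score) = 0.06×0.952×0.828 + 0.73×0.952×0.172 + 0.73×0.048×0.828 + 0.93×0.048×0.172 = 0.047295 + 0.119533 + 0.029013 + 0.007678 = 0.203519
The strong preparation-present share is 0.119533 + 0.007678 = 0.127211.
P(strong preparation | high score) = 0.127211 / 0.203519 ≈ 0.625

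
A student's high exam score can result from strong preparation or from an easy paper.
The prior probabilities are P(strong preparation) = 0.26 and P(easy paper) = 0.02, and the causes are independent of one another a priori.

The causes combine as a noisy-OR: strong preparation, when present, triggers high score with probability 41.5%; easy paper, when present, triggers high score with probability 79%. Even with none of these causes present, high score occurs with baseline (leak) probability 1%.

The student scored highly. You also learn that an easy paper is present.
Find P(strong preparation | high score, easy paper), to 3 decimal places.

P(strong preparation | high score, easy paper) ≈ 0.280

Under noisy-OR, P(high score | causes) = 1 − (1−0.01)·∏(1−qᵢ) over the active causes.
Enumerate both values of strong preparation and weight by the priors:
  P(high score | easy paper) = 0.7921×0.74 + 0.878379×0.26
        = 0.586154 + 0.228379 = 0.814533
Configurations with strong preparation contribute 0.228379, so
  P(strong preparation | high score, easy paper) = 0.228379 / 0.814533 ≈ 0.280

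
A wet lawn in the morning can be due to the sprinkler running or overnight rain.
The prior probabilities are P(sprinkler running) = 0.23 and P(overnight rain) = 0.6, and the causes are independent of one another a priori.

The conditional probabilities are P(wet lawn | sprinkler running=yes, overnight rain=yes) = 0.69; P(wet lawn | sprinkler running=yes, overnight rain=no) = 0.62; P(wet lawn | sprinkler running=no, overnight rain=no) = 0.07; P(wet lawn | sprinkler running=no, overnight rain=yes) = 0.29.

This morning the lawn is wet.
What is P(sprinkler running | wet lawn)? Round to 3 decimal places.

P(wet lawn) = 0.07·0.77·0.4 + 0.29·0.77·0.6 + 0.62·0.23·0.4 + 0.69·0.23·0.6 = 0.021560 + 0.133980 + 0.057040 + 0.095220 = 0.307800
The sprinkler running-present share is 0.057040 + 0.095220 = 0.152260.
So P(sprinkler running | wet lawn) = 0.152260/0.307800 ≈ 0.495.

P(sprinkler running | wet lawn) ≈ 0.495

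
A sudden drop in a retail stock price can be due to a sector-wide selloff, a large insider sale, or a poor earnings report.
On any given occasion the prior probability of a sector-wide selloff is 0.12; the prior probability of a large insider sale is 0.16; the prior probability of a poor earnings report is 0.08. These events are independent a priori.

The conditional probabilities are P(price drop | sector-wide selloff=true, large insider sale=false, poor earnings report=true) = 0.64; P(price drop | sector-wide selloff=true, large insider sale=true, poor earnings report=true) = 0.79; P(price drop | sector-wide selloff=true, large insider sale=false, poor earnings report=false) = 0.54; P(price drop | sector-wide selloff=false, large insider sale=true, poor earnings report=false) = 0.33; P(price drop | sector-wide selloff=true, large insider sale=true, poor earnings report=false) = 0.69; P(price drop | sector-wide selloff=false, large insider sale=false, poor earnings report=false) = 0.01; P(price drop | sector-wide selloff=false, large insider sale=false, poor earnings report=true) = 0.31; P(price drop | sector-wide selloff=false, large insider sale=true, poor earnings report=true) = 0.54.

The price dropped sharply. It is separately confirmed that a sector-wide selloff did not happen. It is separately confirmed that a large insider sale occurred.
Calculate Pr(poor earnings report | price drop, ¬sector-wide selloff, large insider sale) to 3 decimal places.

Pr(poor earnings report | price drop, ¬sector-wide selloff, large insider sale) ≈ 0.125

P(price drop | ¬sector-wide selloff, large insider sale) = 0.33·0.92 + 0.54·0.08 = 0.303600 + 0.043200 = 0.346800
Of this, 0.043200 comes from 0.54·0.08 (the poor earnings report=true cases).
Hence the posterior is 0.043200/0.346800 ≈ 0.125.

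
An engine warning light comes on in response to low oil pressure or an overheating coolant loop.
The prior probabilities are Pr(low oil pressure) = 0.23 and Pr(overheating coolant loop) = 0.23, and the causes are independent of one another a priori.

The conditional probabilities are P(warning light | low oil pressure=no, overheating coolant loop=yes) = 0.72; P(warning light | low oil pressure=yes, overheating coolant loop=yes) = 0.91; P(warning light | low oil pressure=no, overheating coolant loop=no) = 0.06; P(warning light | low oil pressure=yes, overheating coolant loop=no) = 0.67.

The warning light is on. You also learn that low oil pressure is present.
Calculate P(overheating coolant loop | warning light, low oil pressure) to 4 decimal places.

P(overheating coolant loop | warning light, low oil pressure) ≈ 0.2886

For the numerator, keep only overheating coolant loop=true terms: 0.91×0.23 = 0.209300
Denominator P(warning light | low oil pressure): 0.67×0.77 + 0.91×0.23 = 0.725200
P(overheating coolant loop | warning light, low oil pressure) = 0.209300/0.725200 ≈ 0.2886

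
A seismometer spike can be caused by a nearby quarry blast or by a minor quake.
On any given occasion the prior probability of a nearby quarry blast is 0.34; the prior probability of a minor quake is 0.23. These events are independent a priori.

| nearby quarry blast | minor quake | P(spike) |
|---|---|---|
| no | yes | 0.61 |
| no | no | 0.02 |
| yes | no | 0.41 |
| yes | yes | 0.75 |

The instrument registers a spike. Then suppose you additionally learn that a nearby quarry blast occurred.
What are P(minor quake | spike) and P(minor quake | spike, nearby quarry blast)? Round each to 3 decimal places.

P(spike) = 0.02×0.66×0.77 + 0.61×0.66×0.23 + 0.41×0.34×0.77 + 0.75×0.34×0.23 = 0.010164 + 0.092598 + 0.107338 + 0.058650 = 0.268750
The minor quake-present share is 0.092598 + 0.058650 = 0.151248.
So P(minor quake | spike) = 0.151248/0.268750 ≈ 0.563.

Now also conditioning on nearby quarry blast=true:
P(spike | nearby quarry blast) = 0.41×0.77 + 0.75×0.23 = 0.315700 + 0.172500 = 0.488200
Of this, 0.172500 comes from 0.75×0.23 (the minor quake=true cases).
P(minor quake | spike, nearby quarry blast) = 0.172500 / 0.488200 ≈ 0.353

P(minor quake | spike) ≈ 0.563; P(minor quake | spike, nearby quarry blast) ≈ 0.353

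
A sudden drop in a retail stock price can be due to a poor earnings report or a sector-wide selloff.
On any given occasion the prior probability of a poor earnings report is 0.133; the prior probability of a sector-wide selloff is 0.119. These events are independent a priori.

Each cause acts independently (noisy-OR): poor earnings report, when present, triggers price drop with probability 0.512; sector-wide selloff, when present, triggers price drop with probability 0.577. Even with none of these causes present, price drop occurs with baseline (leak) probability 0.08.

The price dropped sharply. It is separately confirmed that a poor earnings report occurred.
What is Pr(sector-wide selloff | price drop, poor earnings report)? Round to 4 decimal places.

Under noisy-OR, P(price drop | causes) = 1 − (1−0.08)·∏(1−qᵢ) over the active causes.
Numerator (weight on configurations with sector-wide selloff): 0.81009*0.119 = 0.096401
Denominator P(price drop | poor earnings report): 0.55104*0.881 + 0.81009*0.119 = 0.581867
Posterior = 0.096401 / 0.581867 ≈ 0.1657

Pr(sector-wide selloff | price drop, poor earnings report) ≈ 0.1657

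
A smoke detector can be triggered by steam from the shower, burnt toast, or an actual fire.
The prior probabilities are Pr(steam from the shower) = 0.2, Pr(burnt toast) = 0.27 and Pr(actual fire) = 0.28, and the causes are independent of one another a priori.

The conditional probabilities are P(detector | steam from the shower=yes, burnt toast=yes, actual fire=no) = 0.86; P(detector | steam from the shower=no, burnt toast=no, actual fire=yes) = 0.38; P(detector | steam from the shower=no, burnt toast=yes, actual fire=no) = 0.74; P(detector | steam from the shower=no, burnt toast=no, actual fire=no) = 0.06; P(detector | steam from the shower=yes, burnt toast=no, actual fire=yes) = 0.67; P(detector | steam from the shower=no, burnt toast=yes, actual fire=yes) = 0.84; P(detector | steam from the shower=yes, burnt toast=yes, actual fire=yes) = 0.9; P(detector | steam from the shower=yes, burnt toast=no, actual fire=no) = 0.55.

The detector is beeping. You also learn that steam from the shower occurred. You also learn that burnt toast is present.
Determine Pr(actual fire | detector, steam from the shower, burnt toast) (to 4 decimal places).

Pr(actual fire | detector, steam from the shower, burnt toast) ≈ 0.2893

Numerator (weight on configurations with actual fire): 0.9×0.28 = 0.252000
Denominator P(detector | steam from the shower, burnt toast): 0.86×0.72 + 0.9×0.28 = 0.871200
Posterior = 0.252000 / 0.871200 ≈ 0.2893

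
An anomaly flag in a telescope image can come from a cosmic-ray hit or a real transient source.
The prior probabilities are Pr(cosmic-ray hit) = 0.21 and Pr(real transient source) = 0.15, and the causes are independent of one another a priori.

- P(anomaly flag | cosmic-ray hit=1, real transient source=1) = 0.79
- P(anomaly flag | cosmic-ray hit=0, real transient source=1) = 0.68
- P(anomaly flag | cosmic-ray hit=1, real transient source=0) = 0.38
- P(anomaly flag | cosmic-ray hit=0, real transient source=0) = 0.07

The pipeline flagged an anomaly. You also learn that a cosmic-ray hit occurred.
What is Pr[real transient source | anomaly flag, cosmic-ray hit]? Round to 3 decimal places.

P(anomaly flag | cosmic-ray hit) = 0.38*0.85 + 0.79*0.15 = 0.323000 + 0.118500 = 0.441500
The real transient source-present share is 0.79*0.15 = 0.118500.
P(real transient source | anomaly flag, cosmic-ray hit) = 0.118500 / 0.441500 ≈ 0.268

Pr[real transient source | anomaly flag, cosmic-ray hit] ≈ 0.268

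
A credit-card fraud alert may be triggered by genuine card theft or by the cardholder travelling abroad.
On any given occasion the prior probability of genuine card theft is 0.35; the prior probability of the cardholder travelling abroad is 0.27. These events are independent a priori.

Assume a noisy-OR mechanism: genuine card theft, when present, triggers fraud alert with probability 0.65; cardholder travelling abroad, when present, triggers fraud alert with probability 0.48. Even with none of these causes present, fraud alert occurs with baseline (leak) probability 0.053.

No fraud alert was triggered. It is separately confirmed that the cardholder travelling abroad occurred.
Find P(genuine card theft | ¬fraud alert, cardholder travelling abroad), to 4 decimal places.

Under noisy-OR, P(fraud alert | causes) = 1 − (1−0.053)·∏(1−qᵢ) over the active causes.
By total probability over both values of genuine card theft:
  P(¬fraud alert | cardholder travelling abroad) = 0.49244*0.65 + 0.172354*0.35
        = 0.320086 + 0.060324 = 0.380410
Configurations with genuine card theft contribute 0.060324, so
  P(genuine card theft | ¬fraud alert, cardholder travelling abroad) = 0.060324 / 0.380410 ≈ 0.1586

P(genuine card theft | ¬fraud alert, cardholder travelling abroad) ≈ 0.1586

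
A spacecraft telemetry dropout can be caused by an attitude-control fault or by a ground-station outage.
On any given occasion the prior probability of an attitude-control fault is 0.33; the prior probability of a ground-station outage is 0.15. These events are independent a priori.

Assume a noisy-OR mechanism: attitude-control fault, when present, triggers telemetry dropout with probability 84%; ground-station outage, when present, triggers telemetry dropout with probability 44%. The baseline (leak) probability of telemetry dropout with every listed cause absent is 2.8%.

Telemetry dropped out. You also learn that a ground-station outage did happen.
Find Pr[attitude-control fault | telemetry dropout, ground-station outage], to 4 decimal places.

Pr[attitude-control fault | telemetry dropout, ground-station outage] ≈ 0.4967

Under noisy-OR, P(telemetry dropout | causes) = 1 − (1−0.028)·∏(1−qᵢ) over the active causes.
Sum P(telemetry dropout|·) weighted by the priors over both values of attitude-control fault:
  P(telemetry dropout | ground-station outage) = 0.45568×0.67 + 0.912909×0.33
        = 0.305306 + 0.301260 = 0.606566
The terms with attitude-control fault present sum to 0.301260, so
  P(attitude-control fault | telemetry dropout, ground-station outage) = 0.301260 / 0.606566 ≈ 0.4967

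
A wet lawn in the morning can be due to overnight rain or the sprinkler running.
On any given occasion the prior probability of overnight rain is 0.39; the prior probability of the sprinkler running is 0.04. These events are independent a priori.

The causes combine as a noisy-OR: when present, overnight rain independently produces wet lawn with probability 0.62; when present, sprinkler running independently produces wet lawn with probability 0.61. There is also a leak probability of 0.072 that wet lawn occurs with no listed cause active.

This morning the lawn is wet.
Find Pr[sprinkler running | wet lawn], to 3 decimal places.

Pr[sprinkler running | wet lawn] ≈ 0.093

Under noisy-OR, P(wet lawn | causes) = 1 − (1−0.072)·∏(1−qᵢ) over the active causes.
Weight on sprinkler running=true, given the evidence: 0.015569 + 0.013455 = 0.029024
The normalizing constant is 0.072·0.61·0.96 + 0.63808·0.61·0.04 + 0.64736·0.39·0.96 + 0.86247·0.39·0.04 = 0.313559
P(sprinkler running | wet lawn) = 0.029024/0.313559 ≈ 0.093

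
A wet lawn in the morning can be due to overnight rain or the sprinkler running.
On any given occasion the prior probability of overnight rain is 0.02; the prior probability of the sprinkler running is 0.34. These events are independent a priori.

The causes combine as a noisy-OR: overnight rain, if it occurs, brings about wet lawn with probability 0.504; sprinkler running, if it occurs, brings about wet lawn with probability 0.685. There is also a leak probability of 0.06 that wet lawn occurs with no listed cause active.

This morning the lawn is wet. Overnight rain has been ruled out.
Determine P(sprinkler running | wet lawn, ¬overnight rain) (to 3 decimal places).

Under noisy-OR, P(wet lawn | causes) = 1 − (1−0.06)·∏(1−qᵢ) over the active causes.
Numerator (weight on configurations with sprinkler running): 0.7039×0.34 = 0.239326
Denominator P(wet lawn | ¬overnight rain): 0.06×0.66 + 0.7039×0.34 = 0.278926
Posterior = 0.239326 / 0.278926 ≈ 0.858

P(sprinkler running | wet lawn, ¬overnight rain) ≈ 0.858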